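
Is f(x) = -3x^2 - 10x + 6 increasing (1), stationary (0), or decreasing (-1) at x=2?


Compute f'(x) to determine behavior:
f'(x) = -6x - 10
f'(2) = -6 * 2 - 10
= -12 - 10
= -22
Since f'(2) < 0, the function is decreasing (-1)

-1


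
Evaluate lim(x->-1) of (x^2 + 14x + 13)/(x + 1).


Direct substitution gives 0/0, so we factor the numerator.
Factor: (x^2 + 14x + 13) = (x + 1)(x + 13)
Cancel the common factor (x + 1):
(x^2 + 14x + 13)/(x + 1) = (x + 13)
Now substitute x = -1:
= (-1) - (-13) = 12

12


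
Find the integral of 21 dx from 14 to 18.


The integral of a constant k over [a, b] equals k * (b - a).
integral from 14 to 18 of 21 dx
= 21 * (18 - 14)
= 21 * 4
= 84

84


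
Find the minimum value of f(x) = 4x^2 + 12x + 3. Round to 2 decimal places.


For a quadratic f(x) = ax^2 + bx + c with a > 0, the minimum is at the vertex.
Vertex x-coordinate: x = -b/(2a)
x = -(12) / (2 * 4)
x = -12/8 = -3/2
Substitute back to find the minimum value:
f(-3/2) = 4 * (-3/2)^2 + 12 * (-3/2) + 3
= 9 - 18 + 3
= -6 = -6.00

-6.00


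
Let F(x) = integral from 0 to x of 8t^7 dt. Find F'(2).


By the Fundamental Theorem of Calculus (Part 1):
If F(x) = integral from 0 to x of f(t) dt, then F'(x) = f(x)
Here f(t) = 8t^7
So F'(x) = 8x^7
Evaluate at x = 2:
F'(2) = 8 * 2^7
= 8 * 128
= 1024

1024


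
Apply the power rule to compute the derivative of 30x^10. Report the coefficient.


We apply the power rule: d/dx [ax^n] = a*n * x^(n-1)
d/dx [30x^10]
= 30 * 10 * x^(10-1)
= 300x^9
The coefficient is 300

300


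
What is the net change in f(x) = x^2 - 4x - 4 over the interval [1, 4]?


Net change = f(b) - f(a)
f(x) = x^2 - 4x - 4
Compute f(4):
f(4) = 1 * 4^2 - 4 * 4 - 4
= 16 - 16 - 4
= -4
Compute f(1):
f(1) = 1 * 1^2 - 4 * 1 - 4
= 1 - 4 - 4
= -7
Net change = -4 - (-7) = 3

3


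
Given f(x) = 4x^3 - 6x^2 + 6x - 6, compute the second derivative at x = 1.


First derivative:
f'(x) = 12x^2 - 12x + 6
Second derivative:
f''(x) = 24x - 12
Substitute x = 1:
f''(1) = 24 * 1 - 12
= 24 - 12
= 12

12


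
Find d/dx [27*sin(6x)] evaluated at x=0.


Apply the chain rule to differentiate 27*sin(6x):
d/dx [27*sin(6x)]
= 27 * cos(6x) * d/dx(6x)
= 27 * 6 * cos(6x)
= 162 * cos(6x)
Evaluate at x = 0:
= 162 * cos(0)
= 162 * 1
= 162

162


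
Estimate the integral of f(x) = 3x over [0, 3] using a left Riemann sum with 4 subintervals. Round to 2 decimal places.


Left Riemann sum uses left endpoints of each subinterval.
Interval: [0, 3], n = 4
dx = (3 - 0) / 4 = 3/4
Left endpoints: [0, 3/4, 3/2, 9/4]
f values: [0, 9/4, 9/2, 27/4]
Sum = dx * (sum of f values)
= 3/4 * 27/2
= 81/8 ≈ 10.13

10.13


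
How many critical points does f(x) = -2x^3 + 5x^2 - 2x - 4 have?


Find where f'(x) = 0:
f(x) = -2x^3 + 5x^2 - 2x - 4
f'(x) = -6x^2 + 10x - 2
This is a quadratic in x. Use the discriminant to count real roots.
Discriminant = (10)^2 - 4 * (-6) * (-2)
= 100 - 48
= 52
Since discriminant > 0, f'(x) = 0 has 2 real solutions.
Number of critical points: 2

2


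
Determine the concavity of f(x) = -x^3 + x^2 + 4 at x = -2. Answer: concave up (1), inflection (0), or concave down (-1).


Concavity is determined by the sign of f''(x).
f(x) = -x^3 + x^2 + 4
f'(x) = -3x^2 + 2x
f''(x) = -6x + 2
f''(-2) = -6 * (-2) + 2
= 12 + 2
= 14
Since f''(-2) > 0, the function is concave up (1)

1


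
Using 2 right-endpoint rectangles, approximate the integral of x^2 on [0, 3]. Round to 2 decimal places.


Right Riemann sum uses right endpoints of each subinterval.
Interval: [0, 3], n = 2
dx = (3 - 0) / 2 = 3/2
Right endpoints: [3/2, 3]
f values: [9/4, 9]
Sum = dx * (sum of f values)
= 3/2 * 45/4
= 135/8 ≈ 16.88

16.88


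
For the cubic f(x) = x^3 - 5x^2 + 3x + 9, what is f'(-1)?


Differentiate f(x) = x^3 - 5x^2 + 3x + 9 term by term:
f'(x) = 3x^2 - 10x + 3
Substitute x = -1:
f'(-1) = 3 * (-1)^2 - 10 * (-1) + 3
= 3 + 10 + 3
= 16

16


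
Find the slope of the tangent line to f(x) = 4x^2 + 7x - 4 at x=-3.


The slope of the tangent line equals f'(x) at the point.
f(x) = 4x^2 + 7x - 4
f'(x) = 8x + 7
At x = -3:
f'(-3) = 8 * (-3) + 7
= -24 + 7
= -17

-17


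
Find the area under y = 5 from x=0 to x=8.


The area under a constant function y = 5 is a rectangle.
Width = 8 - 0 = 8
Height = 5
Area = width * height
= 8 * 5
= 40

40


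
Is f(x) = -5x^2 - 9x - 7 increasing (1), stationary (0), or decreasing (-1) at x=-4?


Compute f'(x) to determine behavior:
f'(x) = -10x - 9
f'(-4) = -10 * (-4) - 9
= 40 - 9
= 31
Since f'(-4) > 0, the function is increasing (1)

1


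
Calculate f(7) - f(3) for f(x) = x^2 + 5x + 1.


Net change = f(b) - f(a)
f(x) = x^2 + 5x + 1
Compute f(7):
f(7) = 1 * 7^2 + 5 * 7 + 1
= 49 + 35 + 1
= 85
Compute f(3):
f(3) = 1 * 3^2 + 5 * 3 + 1
= 9 + 15 + 1
= 25
Net change = 85 - 25 = 60

60


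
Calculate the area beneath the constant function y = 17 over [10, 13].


The area under a constant function y = 17 is a rectangle.
Width = 13 - 10 = 3
Height = 17
Area = width * height
= 3 * 17
= 51

51


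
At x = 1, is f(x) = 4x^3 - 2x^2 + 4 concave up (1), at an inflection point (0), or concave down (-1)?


Concavity is determined by the sign of f''(x).
f(x) = 4x^3 - 2x^2 + 4
f'(x) = 12x^2 - 4x
f''(x) = 24x - 4
f''(1) = 24 * 1 - 4
= 24 - 4
= 20
Since f''(1) > 0, the function is concave up (1)

1


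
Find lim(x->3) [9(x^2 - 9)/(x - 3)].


Direct substitution gives 0/0, so we factor the numerator.
Factor: 9(x^2 - 9) = 9 * (x - 3)(x + 3)
Cancel the common factor (x - 3):
9(x^2 - 9)/(x - 3) = 9 * (x + 3)
Now substitute x = 3:
= 9 * (3 + 3) = 54

54


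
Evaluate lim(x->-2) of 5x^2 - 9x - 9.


Since polynomials are continuous, we use direct substitution.
lim(x->-2) of 5x^2 - 9x - 9
= 5 * (-2)^2 - 9 * (-2) - 9
= 20 + 18 - 9
= 29

29


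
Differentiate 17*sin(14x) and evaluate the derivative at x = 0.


Apply the chain rule to differentiate 17*sin(14x):
d/dx [17*sin(14x)]
= 17 * cos(14x) * d/dx(14x)
= 17 * 14 * cos(14x)
= 238 * cos(14x)
Evaluate at x = 0:
= 238 * cos(0)
= 238 * 1
= 238

238


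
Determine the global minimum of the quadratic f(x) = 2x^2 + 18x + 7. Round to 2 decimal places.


For a quadratic f(x) = ax^2 + bx + c with a > 0, the minimum is at the vertex.
Vertex x-coordinate: x = -b/(2a)
x = -(18) / (2 * 2)
x = -18/4 = -9/2
Substitute back to find the minimum value:
f(-9/2) = 2 * (-9/2)^2 + 18 * (-9/2) + 7
= 81/2 - 81 + 7
= -67/2 = -33.50

-33.50


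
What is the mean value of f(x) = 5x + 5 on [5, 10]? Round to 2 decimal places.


Average value = 1/(b-a) * integral from a to b of f(x) dx
First compute the integral of 5x + 5:
F(x) = (5/2)x^2 + 5x
F(10) = 5/2 * 100 + 5 * 10 = 300
F(5) = 5/2 * 25 + 5 * 5 = 175/2
Integral = 300 - 175/2 = 425/2
Average = (425/2) / (10 - 5) = (425/2) / 5
= 85/2 = 42.50

42.50


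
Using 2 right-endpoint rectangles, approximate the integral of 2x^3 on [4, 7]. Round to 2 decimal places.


Right Riemann sum uses right endpoints of each subinterval.
Interval: [4, 7], n = 2
dx = (7 - 4) / 2 = 3/2
Right endpoints: [11/2, 7]
f values: [1331/4, 686]
Sum = dx * (sum of f values)
= 3/2 * 4075/4
= 12225/8 ≈ 1528.13

1528.13


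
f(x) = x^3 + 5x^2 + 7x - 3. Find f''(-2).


First derivative:
f'(x) = 3x^2 + 10x + 7
Second derivative:
f''(x) = 6x + 10
Substitute x = -2:
f''(-2) = 6 * (-2) + 10
= -12 + 10
= -2

-2


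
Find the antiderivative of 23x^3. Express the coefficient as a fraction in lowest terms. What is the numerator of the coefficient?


Apply the power rule for integration:
integral of ax^n dx = a/(n+1) * x^(n+1) + C
integral of 23x^3 dx
= 23/4 * x^4 + C
The coefficient in lowest terms is 23/4, and its numerator is 23

23


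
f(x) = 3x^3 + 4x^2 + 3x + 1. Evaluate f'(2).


Differentiate f(x) = 3x^3 + 4x^2 + 3x + 1 term by term:
f'(x) = 9x^2 + 8x + 3
Substitute x = 2:
f'(2) = 9 * 2^2 + 8 * 2 + 3
= 36 + 16 + 3
= 55

55


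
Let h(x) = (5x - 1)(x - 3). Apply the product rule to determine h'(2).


Let u(x) = 5x - 1 and v(x) = x - 3
u'(x) = 5
v'(x) = 1
Product rule: h'(x) = u'(x)*v(x) + u(x)*v'(x)
= 5 * (x - 3) + (5x - 1) * 1
At x = 2:
u(2) = 5 * 2 - 1 = 9
v(2) = 1 * 2 - 3 = -1
h'(2) = 5 * (-1) + 9 * 1
= -5 + 9
= 4

4


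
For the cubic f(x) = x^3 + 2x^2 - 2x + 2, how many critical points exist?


Find where f'(x) = 0:
f(x) = x^3 + 2x^2 - 2x + 2
f'(x) = 3x^2 + 4x - 2
This is a quadratic in x. Use the discriminant to count real roots.
Discriminant = (4)^2 - 4 * 3 * (-2)
= 16 - (-24)
= 40
Since discriminant > 0, f'(x) = 0 has 2 real solutions.
Number of critical points: 2

2


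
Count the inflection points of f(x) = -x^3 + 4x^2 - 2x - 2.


Inflection points occur where f''(x) = 0 and concavity changes.
f(x) = -x^3 + 4x^2 - 2x - 2
f'(x) = -3x^2 + 8x - 2
f''(x) = -6x + 8
Set f''(x) = 0:
-6x + 8 = 0
x = -8 / (-6) = 4/3
Since f''(x) is linear (degree 1), it changes sign at this point.
Therefore there is exactly 1 inflection point.

1


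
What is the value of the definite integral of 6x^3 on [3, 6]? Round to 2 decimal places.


Find the antiderivative of 6x^3:
F(x) = 6/4 * x^4
Apply the Fundamental Theorem of Calculus:
F(6) - F(3)
= 6/4 * 6^4 - 6/4 * 3^4
= 6/4 * (1296 - 81)
= 6/4 * 1215
= 3645/2 = 1822.50

1822.50


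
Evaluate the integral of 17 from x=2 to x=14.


The integral of a constant k over [a, b] equals k * (b - a).
integral from 2 to 14 of 17 dx
= 17 * (14 - 2)
= 17 * 12
= 204

204


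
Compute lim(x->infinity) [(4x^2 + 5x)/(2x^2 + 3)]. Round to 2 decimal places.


For limits at infinity with equal-degree polynomials,
we compare leading coefficients.
Numerator leading term: 4x^2
Denominator leading term: 2x^2
Divide both by x^2:
lim = (4 + 5/x) / (2 + 3/x^2)
As x -> infinity, the 1/x and 1/x^2 terms vanish:
= 4/2 = 2 = 2.00

2.00


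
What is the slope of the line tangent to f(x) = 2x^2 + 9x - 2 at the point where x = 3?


The slope of the tangent line equals f'(x) at the point.
f(x) = 2x^2 + 9x - 2
f'(x) = 4x + 9
At x = 3:
f'(3) = 4 * 3 + 9
= 12 + 9
= 21

21


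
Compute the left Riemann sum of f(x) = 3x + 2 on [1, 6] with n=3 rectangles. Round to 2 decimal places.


Left Riemann sum uses left endpoints of each subinterval.
Interval: [1, 6], n = 3
dx = (6 - 1) / 3 = 5/3
Left endpoints: [1, 8/3, 13/3]
f values: [5, 10, 15]
Sum = dx * (sum of f values)
= 5/3 * 30
= 50 = 50.00

50.00


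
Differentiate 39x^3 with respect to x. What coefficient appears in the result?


We apply the power rule: d/dx [ax^n] = a*n * x^(n-1)
d/dx [39x^3]
= 39 * 3 * x^(3-1)
= 117x^2
The coefficient is 117

117


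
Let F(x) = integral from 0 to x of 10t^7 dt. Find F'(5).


By the Fundamental Theorem of Calculus (Part 1):
If F(x) = integral from 0 to x of f(t) dt, then F'(x) = f(x)
Here f(t) = 10t^7
So F'(x) = 10x^7
Evaluate at x = 5:
F'(5) = 10 * 5^7
= 10 * 78125
= 781250

781250


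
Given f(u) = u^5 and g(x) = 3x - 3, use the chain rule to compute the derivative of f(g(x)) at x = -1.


Using the chain rule: (f(g(x)))' = f'(g(x)) * g'(x)
First, find g(-1):
g(-1) = 3 * (-1) - 3 = -6
Next, f'(u) = 5u^4
And g'(x) = 3
So f'(g(-1)) * g'(-1)
= 5 * (-6)^4 * 3
= 5 * 1296 * 3
= 19440

19440


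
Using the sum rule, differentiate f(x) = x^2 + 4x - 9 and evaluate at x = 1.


Differentiate term by term using power and sum rules:
f(x) = x^2 + 4x - 9
f'(x) = 2x + 4
Substitute x = 1:
f'(1) = 2 * 1 + 4
= 2 + 4
= 6

6


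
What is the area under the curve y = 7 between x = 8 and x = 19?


The area under a constant function y = 7 is a rectangle.
Width = 19 - 8 = 11
Height = 7
Area = width * height
= 11 * 7
= 77

77


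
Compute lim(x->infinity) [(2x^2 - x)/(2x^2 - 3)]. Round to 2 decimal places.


For limits at infinity with equal-degree polynomials,
we compare leading coefficients.
Numerator leading term: 2x^2
Denominator leading term: 2x^2
Divide both by x^2:
lim = (2 - 1/x) / (2 - 3/x^2)
As x -> infinity, the 1/x and 1/x^2 terms vanish:
= 2/2 = 1 = 1.00

1.00


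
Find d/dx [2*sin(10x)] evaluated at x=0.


Apply the chain rule to differentiate 2*sin(10x):
d/dx [2*sin(10x)]
= 2 * cos(10x) * d/dx(10x)
= 2 * 10 * cos(10x)
= 20 * cos(10x)
Evaluate at x = 0:
= 20 * cos(0)
= 20 * 1
= 20

20


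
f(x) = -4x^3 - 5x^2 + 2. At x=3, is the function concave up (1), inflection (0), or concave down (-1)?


Concavity is determined by the sign of f''(x).
f(x) = -4x^3 - 5x^2 + 2
f'(x) = -12x^2 - 10x
f''(x) = -24x - 10
f''(3) = -24 * 3 - 10
= -72 - 10
= -82
Since f''(3) < 0, the function is concave down (-1)

-1


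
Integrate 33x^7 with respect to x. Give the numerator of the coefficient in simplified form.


Apply the power rule for integration:
integral of ax^n dx = a/(n+1) * x^(n+1) + C
integral of 33x^7 dx
= 33/8 * x^8 + C
The coefficient in lowest terms is 33/8, and its numerator is 33

33


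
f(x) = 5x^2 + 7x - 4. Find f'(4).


Differentiate term by term using power and sum rules:
f(x) = 5x^2 + 7x - 4
f'(x) = 10x + 7
Substitute x = 4:
f'(4) = 10 * 4 + 7
= 40 + 7
= 47

47


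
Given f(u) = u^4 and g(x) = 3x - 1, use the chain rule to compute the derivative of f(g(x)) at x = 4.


Using the chain rule: (f(g(x)))' = f'(g(x)) * g'(x)
First, find g(4):
g(4) = 3 * 4 - 1 = 11
Next, f'(u) = 4u^3
And g'(x) = 3
So f'(g(4)) * g'(4)
= 4 * 11^3 * 3
= 4 * 1331 * 3
= 15972

15972


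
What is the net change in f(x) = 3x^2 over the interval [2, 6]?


Net change = f(b) - f(a)
f(x) = 3x^2
Compute f(6):
f(6) = 3 * 6^2 + 0 * 6 + 0
= 108 + 0 + 0
= 108
Compute f(2):
f(2) = 3 * 2^2 + 0 * 2 + 0
= 12 + 0 + 0
= 12
Net change = 108 - 12 = 96

96


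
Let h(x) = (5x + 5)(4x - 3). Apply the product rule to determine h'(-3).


Let u(x) = 5x + 5 and v(x) = 4x - 3
u'(x) = 5
v'(x) = 4
Product rule: h'(x) = u'(x)*v(x) + u(x)*v'(x)
= 5 * (4x - 3) + (5x + 5) * 4
At x = -3:
u(-3) = 5 * (-3) + 5 = -10
v(-3) = 4 * (-3) - 3 = -15
h'(-3) = 5 * (-15) + (-10) * 4
= -75 - 40
= -115

-115


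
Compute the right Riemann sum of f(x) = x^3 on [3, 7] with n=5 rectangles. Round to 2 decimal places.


Right Riemann sum uses right endpoints of each subinterval.
Interval: [3, 7], n = 5
dx = (7 - 3) / 5 = 4/5
Right endpoints: [19/5, 23/5, 27/5, 31/5, 7]
f values: [6859/125, 12167/125, 19683/125, 29791/125, 343]
Sum = dx * (sum of f values)
= 4/5 * 891
= 3564/5 = 712.80

712.80


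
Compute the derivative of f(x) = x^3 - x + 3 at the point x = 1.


Differentiate f(x) = x^3 - x + 3 term by term:
f'(x) = 3x^2 - 1
Substitute x = 1:
f'(1) = 3 * 1^2 + 0 * 1 - 1
= 3 + 0 - 1
= 2

2


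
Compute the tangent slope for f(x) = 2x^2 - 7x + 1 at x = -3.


The slope of the tangent line equals f'(x) at the point.
f(x) = 2x^2 - 7x + 1
f'(x) = 4x - 7
At x = -3:
f'(-3) = 4 * (-3) - 7
= -12 - 7
= -19

-19


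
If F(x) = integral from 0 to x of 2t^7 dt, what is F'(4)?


By the Fundamental Theorem of Calculus (Part 1):
If F(x) = integral from 0 to x of f(t) dt, then F'(x) = f(x)
Here f(t) = 2t^7
So F'(x) = 2x^7
Evaluate at x = 4:
F'(4) = 2 * 4^7
= 2 * 16384
= 32768

32768


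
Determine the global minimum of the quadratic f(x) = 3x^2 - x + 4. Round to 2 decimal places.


For a quadratic f(x) = ax^2 + bx + c with a > 0, the minimum is at the vertex.
Vertex x-coordinate: x = -b/(2a)
x = -(-1) / (2 * 3)
x = 1/6
Substitute back to find the minimum value:
f(1/6) = 3 * (1/6)^2 - 1 * (1/6) + 4
= 1/12 - 1/6 + 4
= 47/12 ≈ 3.92

3.92


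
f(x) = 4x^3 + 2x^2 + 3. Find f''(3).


First derivative:
f'(x) = 12x^2 + 4x
Second derivative:
f''(x) = 24x + 4
Substitute x = 3:
f''(3) = 24 * 3 + 4
= 72 + 4
= 76

76


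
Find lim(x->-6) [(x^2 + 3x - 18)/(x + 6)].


Direct substitution gives 0/0, so we factor the numerator.
Factor: (x^2 + 3x - 18) = (x + 6)(x - 3)
Cancel the common factor (x + 6):
(x^2 + 3x - 18)/(x + 6) = (x - 3)
Now substitute x = -6:
= (-6) - (3) = -9

-9


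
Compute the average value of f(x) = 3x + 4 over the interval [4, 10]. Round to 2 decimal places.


Average value = 1/(b-a) * integral from a to b of f(x) dx
First compute the integral of 3x + 4:
F(x) = (3/2)x^2 + 4x
F(10) = 3/2 * 100 + 4 * 10 = 190
F(4) = 3/2 * 16 + 4 * 4 = 40
Integral = 190 - 40 = 150
Average = 150 / (10 - 4) = 150 / 6
= 25 = 25.00

25.00


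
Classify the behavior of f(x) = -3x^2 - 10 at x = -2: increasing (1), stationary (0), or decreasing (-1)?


Compute f'(x) to determine behavior:
f'(x) = -6x
f'(-2) = -6 * (-2) + 0
= 12 + 0
= 12
Since f'(-2) > 0, the function is increasing (1)

1


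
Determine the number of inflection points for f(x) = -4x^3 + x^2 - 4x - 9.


Inflection points occur where f''(x) = 0 and concavity changes.
f(x) = -4x^3 + x^2 - 4x - 9
f'(x) = -12x^2 + 2x - 4
f''(x) = -24x + 2
Set f''(x) = 0:
-24x + 2 = 0
x = -2 / (-24) = 1/12
Since f''(x) is linear (degree 1), it changes sign at this point.
Therefore there is exactly 1 inflection point.

1


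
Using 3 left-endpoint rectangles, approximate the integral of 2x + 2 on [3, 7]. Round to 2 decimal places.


Left Riemann sum uses left endpoints of each subinterval.
Interval: [3, 7], n = 3
dx = (7 - 3) / 3 = 4/3
Left endpoints: [3, 13/3, 17/3]
f values: [8, 32/3, 40/3]
Sum = dx * (sum of f values)
= 4/3 * 32
= 128/3 ≈ 42.67

42.67


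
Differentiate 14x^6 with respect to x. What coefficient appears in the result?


We apply the power rule: d/dx [ax^n] = a*n * x^(n-1)
d/dx [14x^6]
= 14 * 6 * x^(6-1)
= 84x^5
The coefficient is 84

84


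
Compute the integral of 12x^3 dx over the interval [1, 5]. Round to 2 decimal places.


Find the antiderivative of 12x^3:
F(x) = 12/4 * x^4
Apply the Fundamental Theorem of Calculus:
F(5) - F(1)
= 12/4 * 5^4 - 12/4 * 1^4
= 12/4 * (625 - 1)
= 12/4 * 624
= 1872 = 1872.00

1872.00


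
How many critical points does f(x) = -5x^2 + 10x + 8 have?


Find where f'(x) = 0:
f'(x) = -10x + 10
Set f'(x) = 0:
-10x + 10 = 0
x = -10 / (-10) = 1
This is a linear equation in x, so there is exactly one solution.
Number of critical points: 1

1


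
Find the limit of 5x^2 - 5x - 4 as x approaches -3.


Since polynomials are continuous, we use direct substitution.
lim(x->-3) of 5x^2 - 5x - 4
= 5 * (-3)^2 - 5 * (-3) - 4
= 45 + 15 - 4
= 56

56


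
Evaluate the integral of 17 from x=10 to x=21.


The integral of a constant k over [a, b] equals k * (b - a).
integral from 10 to 21 of 17 dx
= 17 * (21 - 10)
= 17 * 11
= 187

187


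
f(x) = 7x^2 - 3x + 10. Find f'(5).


Differentiate term by term using power and sum rules:
f(x) = 7x^2 - 3x + 10
f'(x) = 14x - 3
Substitute x = 5:
f'(5) = 14 * 5 - 3
= 70 - 3
= 67

67


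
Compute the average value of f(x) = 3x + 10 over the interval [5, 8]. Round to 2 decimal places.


Average value = 1/(b-a) * integral from a to b of f(x) dx
First compute the integral of 3x + 10:
F(x) = (3/2)x^2 + 10x
F(8) = 3/2 * 64 + 10 * 8 = 176
F(5) = 3/2 * 25 + 10 * 5 = 175/2
Integral = 176 - 175/2 = 177/2
Average = (177/2) / (8 - 5) = (177/2) / 3
= 59/2 = 29.50

29.50


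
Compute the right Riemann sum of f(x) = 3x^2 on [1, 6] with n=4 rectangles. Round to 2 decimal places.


Right Riemann sum uses right endpoints of each subinterval.
Interval: [1, 6], n = 4
dx = (6 - 1) / 4 = 5/4
Right endpoints: [9/4, 7/2, 19/4, 6]
f values: [243/16, 147/4, 1083/16, 108]
Sum = dx * (sum of f values)
= 5/4 * 1821/8
= 9105/32 ≈ 284.53

284.53


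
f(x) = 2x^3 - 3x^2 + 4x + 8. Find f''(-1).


First derivative:
f'(x) = 6x^2 - 6x + 4
Second derivative:
f''(x) = 12x - 6
Substitute x = -1:
f''(-1) = 12 * (-1) - 6
= -12 - 6
= -18

-18


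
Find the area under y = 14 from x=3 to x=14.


The area under a constant function y = 14 is a rectangle.
Width = 14 - 3 = 11
Height = 14
Area = width * height
= 11 * 14
= 154

154


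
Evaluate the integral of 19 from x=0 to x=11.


The integral of a constant k over [a, b] equals k * (b - a).
integral from 0 to 11 of 19 dx
= 19 * (11 - 0)
= 19 * 11
= 209

209


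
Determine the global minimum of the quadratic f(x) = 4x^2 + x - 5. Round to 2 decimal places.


For a quadratic f(x) = ax^2 + bx + c with a > 0, the minimum is at the vertex.
Vertex x-coordinate: x = -b/(2a)
x = -(1) / (2 * 4)
x = -1/8
Substitute back to find the minimum value:
f(-1/8) = 4 * (-1/8)^2 + 1 * (-1/8) - 5
= 1/16 - 1/8 - 5
= -81/16 ≈ -5.06

-5.06


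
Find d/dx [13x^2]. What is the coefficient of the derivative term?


We apply the power rule: d/dx [ax^n] = a*n * x^(n-1)
d/dx [13x^2]
= 13 * 2 * x^(2-1)
= 26x
The coefficient is 26

26


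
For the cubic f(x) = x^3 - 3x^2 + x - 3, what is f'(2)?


Differentiate f(x) = x^3 - 3x^2 + x - 3 term by term:
f'(x) = 3x^2 - 6x + 1
Substitute x = 2:
f'(2) = 3 * 2^2 - 6 * 2 + 1
= 12 - 12 + 1
= 1

1


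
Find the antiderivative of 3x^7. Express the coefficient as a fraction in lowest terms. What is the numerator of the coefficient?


Apply the power rule for integration:
integral of ax^n dx = a/(n+1) * x^(n+1) + C
integral of 3x^7 dx
= 3/8 * x^8 + C
The coefficient in lowest terms is 3/8, and its numerator is 3

3


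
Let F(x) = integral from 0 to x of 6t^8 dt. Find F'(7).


By the Fundamental Theorem of Calculus (Part 1):
If F(x) = integral from 0 to x of f(t) dt, then F'(x) = f(x)
Here f(t) = 6t^8
So F'(x) = 6x^8
Evaluate at x = 7:
F'(7) = 6 * 7^8
= 6 * 5764801
= 34588806

34588806


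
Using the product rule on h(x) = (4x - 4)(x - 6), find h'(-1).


Let u(x) = 4x - 4 and v(x) = x - 6
u'(x) = 4
v'(x) = 1
Product rule: h'(x) = u'(x)*v(x) + u(x)*v'(x)
= 4 * (x - 6) + (4x - 4) * 1
At x = -1:
u(-1) = 4 * (-1) - 4 = -8
v(-1) = 1 * (-1) - 6 = -7
h'(-1) = 4 * (-7) + (-8) * 1
= -28 - 8
= -36

-36


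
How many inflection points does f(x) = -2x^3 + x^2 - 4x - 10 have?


Inflection points occur where f''(x) = 0 and concavity changes.
f(x) = -2x^3 + x^2 - 4x - 10
f'(x) = -6x^2 + 2x - 4
f''(x) = -12x + 2
Set f''(x) = 0:
-12x + 2 = 0
x = -2 / (-12) = 1/6
Since f''(x) is linear (degree 1), it changes sign at this point.
Therefore there is exactly 1 inflection point.

1


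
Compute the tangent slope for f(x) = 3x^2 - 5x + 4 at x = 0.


The slope of the tangent line equals f'(x) at the point.
f(x) = 3x^2 - 5x + 4
f'(x) = 6x - 5
At x = 0:
f'(0) = 6 * 0 - 5
= 0 - 5
= -5

-5


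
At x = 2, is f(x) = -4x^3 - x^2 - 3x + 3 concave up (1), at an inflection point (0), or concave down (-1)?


Concavity is determined by the sign of f''(x).
f(x) = -4x^3 - x^2 - 3x + 3
f'(x) = -12x^2 - 2x - 3
f''(x) = -24x - 2
f''(2) = -24 * 2 - 2
= -48 - 2
= -50
Since f''(2) < 0, the function is concave down (-1)

-1


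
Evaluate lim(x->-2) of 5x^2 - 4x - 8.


Since polynomials are continuous, we use direct substitution.
lim(x->-2) of 5x^2 - 4x - 8
= 5 * (-2)^2 - 4 * (-2) - 8
= 20 + 8 - 8
= 20

20


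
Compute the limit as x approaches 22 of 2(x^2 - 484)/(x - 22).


Direct substitution gives 0/0, so we factor the numerator.
Factor: 2(x^2 - 484) = 2 * (x - 22)(x + 22)
Cancel the common factor (x - 22):
2(x^2 - 484)/(x - 22) = 2 * (x + 22)
Now substitute x = 22:
= 2 * (22 + 22) = 88

88


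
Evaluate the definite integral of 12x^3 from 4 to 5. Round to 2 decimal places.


Find the antiderivative of 12x^3:
F(x) = 12/4 * x^4
Apply the Fundamental Theorem of Calculus:
F(5) - F(4)
= 12/4 * 5^4 - 12/4 * 4^4
= 12/4 * (625 - 256)
= 12/4 * 369
= 1107 = 1107.00

1107.00


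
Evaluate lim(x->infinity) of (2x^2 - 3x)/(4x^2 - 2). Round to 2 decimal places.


For limits at infinity with equal-degree polynomials,
we compare leading coefficients.
Numerator leading term: 2x^2
Denominator leading term: 4x^2
Divide both by x^2:
lim = (2 - 3/x) / (4 - 2/x^2)
As x -> infinity, the 1/x and 1/x^2 terms vanish:
= 2/4 = 1/2 = 0.50

0.50


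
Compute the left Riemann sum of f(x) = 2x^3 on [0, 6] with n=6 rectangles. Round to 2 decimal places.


Left Riemann sum uses left endpoints of each subinterval.
Interval: [0, 6], n = 6
dx = (6 - 0) / 6 = 1
Left endpoints: [0, 1, 2, 3, 4, 5]
f values: [0, 2, 16, 54, 128, 250]
Sum = dx * (sum of f values)
= 1 * 450
= 450 = 450.00

450.00


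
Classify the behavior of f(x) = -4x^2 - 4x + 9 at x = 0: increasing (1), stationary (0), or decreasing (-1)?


Compute f'(x) to determine behavior:
f'(x) = -8x - 4
f'(0) = -8 * 0 - 4
= 0 - 4
= -4
Since f'(0) < 0, the function is decreasing (-1)

-1


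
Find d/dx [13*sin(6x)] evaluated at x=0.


Apply the chain rule to differentiate 13*sin(6x):
d/dx [13*sin(6x)]
= 13 * cos(6x) * d/dx(6x)
= 13 * 6 * cos(6x)
= 78 * cos(6x)
Evaluate at x = 0:
= 78 * cos(0)
= 78 * 1
= 78

78


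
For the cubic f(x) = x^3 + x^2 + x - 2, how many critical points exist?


Find where f'(x) = 0:
f(x) = x^3 + x^2 + x - 2
f'(x) = 3x^2 + 2x + 1
This is a quadratic in x. Use the discriminant to count real roots.
Discriminant = (2)^2 - 4 * 3 * 1
= 4 - 12
= -8
Since discriminant < 0, f'(x) = 0 has no real solutions.
Number of critical points: 0

0


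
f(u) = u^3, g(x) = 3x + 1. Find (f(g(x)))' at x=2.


Using the chain rule: (f(g(x)))' = f'(g(x)) * g'(x)
First, find g(2):
g(2) = 3 * 2 + 1 = 7
Next, f'(u) = 3u^2
And g'(x) = 3
So f'(g(2)) * g'(2)
= 3 * 7^2 * 3
= 3 * 49 * 3
= 441

441


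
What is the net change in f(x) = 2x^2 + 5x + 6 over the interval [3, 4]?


Net change = f(b) - f(a)
f(x) = 2x^2 + 5x + 6
Compute f(4):
f(4) = 2 * 4^2 + 5 * 4 + 6
= 32 + 20 + 6
= 58
Compute f(3):
f(3) = 2 * 3^2 + 5 * 3 + 6
= 18 + 15 + 6
= 39
Net change = 58 - 39 = 19

19


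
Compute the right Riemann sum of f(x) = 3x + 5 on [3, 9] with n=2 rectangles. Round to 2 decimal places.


Right Riemann sum uses right endpoints of each subinterval.
Interval: [3, 9], n = 2
dx = (9 - 3) / 2 = 3
Right endpoints: [6, 9]
f values: [23, 32]
Sum = dx * (sum of f values)
= 3 * 55
= 165 = 165.00

165.00


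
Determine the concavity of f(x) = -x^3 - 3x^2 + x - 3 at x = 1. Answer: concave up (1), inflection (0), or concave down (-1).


Concavity is determined by the sign of f''(x).
f(x) = -x^3 - 3x^2 + x - 3
f'(x) = -3x^2 - 6x + 1
f''(x) = -6x - 6
f''(1) = -6 * 1 - 6
= -6 - 6
= -12
Since f''(1) < 0, the function is concave down (-1)

-1


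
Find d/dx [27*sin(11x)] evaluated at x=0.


Apply the chain rule to differentiate 27*sin(11x):
d/dx [27*sin(11x)]
= 27 * cos(11x) * d/dx(11x)
= 27 * 11 * cos(11x)
= 297 * cos(11x)
Evaluate at x = 0:
= 297 * cos(0)
= 297 * 1
= 297

297


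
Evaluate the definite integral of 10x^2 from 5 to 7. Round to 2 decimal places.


Find the antiderivative of 10x^2:
F(x) = 10/3 * x^3
Apply the Fundamental Theorem of Calculus:
F(7) - F(5)
= 10/3 * 7^3 - 10/3 * 5^3
= 10/3 * (343 - 125)
= 10/3 * 218
= 2180/3 ≈ 726.67

726.67


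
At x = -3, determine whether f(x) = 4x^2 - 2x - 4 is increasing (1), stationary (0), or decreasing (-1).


Compute f'(x) to determine behavior:
f'(x) = 8x - 2
f'(-3) = 8 * (-3) - 2
= -24 - 2
= -26
Since f'(-3) < 0, the function is decreasing (-1)

-1


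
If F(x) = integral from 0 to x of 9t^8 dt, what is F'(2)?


By the Fundamental Theorem of Calculus (Part 1):
If F(x) = integral from 0 to x of f(t) dt, then F'(x) = f(x)
Here f(t) = 9t^8
So F'(x) = 9x^8
Evaluate at x = 2:
F'(2) = 9 * 2^8
= 9 * 256
= 2304

2304


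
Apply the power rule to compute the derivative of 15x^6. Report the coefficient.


We apply the power rule: d/dx [ax^n] = a*n * x^(n-1)
d/dx [15x^6]
= 15 * 6 * x^(6-1)
= 90x^5
The coefficient is 90

90


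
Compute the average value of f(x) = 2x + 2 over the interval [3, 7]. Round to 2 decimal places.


Average value = 1/(b-a) * integral from a to b of f(x) dx
First compute the integral of 2x + 2:
F(x) = x^2 + 2x
F(7) = 1 * 49 + 2 * 7 = 63
F(3) = 1 * 9 + 2 * 3 = 15
Integral = 63 - 15 = 48
Average = 48 / (7 - 3) = 48 / 4
= 12 = 12.00

12.00


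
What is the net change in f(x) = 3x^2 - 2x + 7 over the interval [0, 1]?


Net change = f(b) - f(a)
f(x) = 3x^2 - 2x + 7
Compute f(1):
f(1) = 3 * 1^2 - 2 * 1 + 7
= 3 - 2 + 7
= 8
Compute f(0):
f(0) = 3 * 0^2 - 2 * 0 + 7
= 0 + 0 + 7
= 7
Net change = 8 - 7 = 1

1


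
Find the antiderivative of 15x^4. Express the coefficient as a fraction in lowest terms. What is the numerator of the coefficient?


Apply the power rule for integration:
integral of ax^n dx = a/(n+1) * x^(n+1) + C
integral of 15x^4 dx
= 15/5 * x^5 + C
= 3 * x^5 + C
The coefficient in lowest terms is 3 = 3/1, so its numerator is 3

3


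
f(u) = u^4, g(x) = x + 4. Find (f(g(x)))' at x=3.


Using the chain rule: (f(g(x)))' = f'(g(x)) * g'(x)
First, find g(3):
g(3) = 1 * 3 + 4 = 7
Next, f'(u) = 4u^3
And g'(x) = 1
So f'(g(3)) * g'(3)
= 4 * 7^3 * 1
= 4 * 343 * 1
= 1372

1372


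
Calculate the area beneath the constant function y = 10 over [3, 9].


The area under a constant function y = 10 is a rectangle.
Width = 9 - 3 = 6
Height = 10
Area = width * height
= 6 * 10
= 60

60


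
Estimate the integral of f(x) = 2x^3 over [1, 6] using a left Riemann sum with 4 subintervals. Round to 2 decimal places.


Left Riemann sum uses left endpoints of each subinterval.
Interval: [1, 6], n = 4
dx = (6 - 1) / 4 = 5/4
Left endpoints: [1, 9/4, 7/2, 19/4]
f values: [2, 729/32, 343/4, 6859/32]
Sum = dx * (sum of f values)
= 5/4 * 2599/8
= 12995/32 ≈ 406.09

406.09


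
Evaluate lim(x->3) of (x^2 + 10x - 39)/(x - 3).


Direct substitution gives 0/0, so we factor the numerator.
Factor: (x^2 + 10x - 39) = (x - 3)(x + 13)
Cancel the common factor (x - 3):
(x^2 + 10x - 39)/(x - 3) = (x + 13)
Now substitute x = 3:
= (3) - (-13) = 16

16


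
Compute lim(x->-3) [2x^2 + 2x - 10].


Since polynomials are continuous, we use direct substitution.
lim(x->-3) of 2x^2 + 2x - 10
= 2 * (-3)^2 + 2 * (-3) - 10
= 18 - 6 - 10
= 2

2


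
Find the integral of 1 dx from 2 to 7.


The integral of a constant k over [a, b] equals k * (b - a).
integral from 2 to 7 of 1 dx
= 1 * (7 - 2)
= 1 * 5
= 5

5


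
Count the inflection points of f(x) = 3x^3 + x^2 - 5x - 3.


Inflection points occur where f''(x) = 0 and concavity changes.
f(x) = 3x^3 + x^2 - 5x - 3
f'(x) = 9x^2 + 2x - 5
f''(x) = 18x + 2
Set f''(x) = 0:
18x + 2 = 0
x = -2 / 18 = -1/9
Since f''(x) is linear (degree 1), it changes sign at this point.
Therefore there is exactly 1 inflection point.

1


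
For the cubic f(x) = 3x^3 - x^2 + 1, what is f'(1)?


Differentiate f(x) = 3x^3 - x^2 + 1 term by term:
f'(x) = 9x^2 - 2x
Substitute x = 1:
f'(1) = 9 * 1^2 - 2 * 1 + 0
= 9 - 2 + 0
= 7

7


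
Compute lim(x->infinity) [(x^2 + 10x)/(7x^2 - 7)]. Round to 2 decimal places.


For limits at infinity with equal-degree polynomials,
we compare leading coefficients.
Numerator leading term: x^2
Denominator leading term: 7x^2
Divide both by x^2:
lim = (1 + 10/x) / (7 - 7/x^2)
As x -> infinity, the 1/x and 1/x^2 terms vanish:
= 1/7 ≈ 0.14

0.14


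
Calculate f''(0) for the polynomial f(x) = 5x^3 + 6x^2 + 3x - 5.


First derivative:
f'(x) = 15x^2 + 12x + 3
Second derivative:
f''(x) = 30x + 12
Substitute x = 0:
f''(0) = 30 * 0 + 12
= 0 + 12
= 12

12


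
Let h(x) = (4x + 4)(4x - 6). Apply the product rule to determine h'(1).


Let u(x) = 4x + 4 and v(x) = 4x - 6
u'(x) = 4
v'(x) = 4
Product rule: h'(x) = u'(x)*v(x) + u(x)*v'(x)
= 4 * (4x - 6) + (4x + 4) * 4
At x = 1:
u(1) = 4 * 1 + 4 = 8
v(1) = 4 * 1 - 6 = -2
h'(1) = 4 * (-2) + 8 * 4
= -8 + 32
= 24

24


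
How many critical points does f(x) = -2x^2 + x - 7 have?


Find where f'(x) = 0:
f'(x) = -4x + 1
Set f'(x) = 0:
-4x + 1 = 0
x = -1 / (-4) = 1/4
This is a linear equation in x, so there is exactly one solution.
Number of critical points: 1

1


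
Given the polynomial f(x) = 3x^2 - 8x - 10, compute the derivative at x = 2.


Differentiate term by term using power and sum rules:
f(x) = 3x^2 - 8x - 10
f'(x) = 6x - 8
Substitute x = 2:
f'(2) = 6 * 2 - 8
= 12 - 8
= 4

4


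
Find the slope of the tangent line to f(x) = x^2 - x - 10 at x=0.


The slope of the tangent line equals f'(x) at the point.
f(x) = x^2 - x - 10
f'(x) = 2x - 1
At x = 0:
f'(0) = 2 * 0 - 1
= 0 - 1
= -1

-1


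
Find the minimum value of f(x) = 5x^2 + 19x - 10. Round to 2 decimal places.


For a quadratic f(x) = ax^2 + bx + c with a > 0, the minimum is at the vertex.
Vertex x-coordinate: x = -b/(2a)
x = -(19) / (2 * 5)
x = -19/10
Substitute back to find the minimum value:
f(-19/10) = 5 * (-19/10)^2 + 19 * (-19/10) - 10
= 361/20 - 361/10 - 10
= -561/20 = -28.05

-28.05


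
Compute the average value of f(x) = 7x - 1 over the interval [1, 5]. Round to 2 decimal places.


Average value = 1/(b-a) * integral from a to b of f(x) dx
First compute the integral of 7x - 1:
F(x) = (7/2)x^2 - x
F(5) = 7/2 * 25 - 1 * 5 = 165/2
F(1) = 7/2 * 1 - 1 * 1 = 5/2
Integral = 165/2 - 5/2 = 80
Average = 80 / (5 - 1) = 80 / 4
= 20 = 20.00

20.00


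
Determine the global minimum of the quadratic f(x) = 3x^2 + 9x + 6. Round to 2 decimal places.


For a quadratic f(x) = ax^2 + bx + c with a > 0, the minimum is at the vertex.
Vertex x-coordinate: x = -b/(2a)
x = -(9) / (2 * 3)
x = -9/6 = -3/2
Substitute back to find the minimum value:
f(-3/2) = 3 * (-3/2)^2 + 9 * (-3/2) + 6
= 27/4 - 27/2 + 6
= -3/4 = -0.75

-0.75


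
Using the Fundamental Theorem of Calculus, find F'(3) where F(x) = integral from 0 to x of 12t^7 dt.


By the Fundamental Theorem of Calculus (Part 1):
If F(x) = integral from 0 to x of f(t) dt, then F'(x) = f(x)
Here f(t) = 12t^7
So F'(x) = 12x^7
Evaluate at x = 3:
F'(3) = 12 * 3^7
= 12 * 2187
= 26244

26244


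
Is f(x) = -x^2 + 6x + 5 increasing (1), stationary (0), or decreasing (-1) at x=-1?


Compute f'(x) to determine behavior:
f'(x) = -2x + 6
f'(-1) = -2 * (-1) + 6
= 2 + 6
= 8
Since f'(-1) > 0, the function is increasing (1)

1


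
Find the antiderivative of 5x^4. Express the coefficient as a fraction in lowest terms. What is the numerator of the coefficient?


Apply the power rule for integration:
integral of ax^n dx = a/(n+1) * x^(n+1) + C
integral of 5x^4 dx
= 5/5 * x^5 + C
= 1 * x^5 + C
The coefficient in lowest terms is 1 = 1/1, so its numerator is 1

1


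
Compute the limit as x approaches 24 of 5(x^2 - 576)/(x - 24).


Direct substitution gives 0/0, so we factor the numerator.
Factor: 5(x^2 - 576) = 5 * (x - 24)(x + 24)
Cancel the common factor (x - 24):
5(x^2 - 576)/(x - 24) = 5 * (x + 24)
Now substitute x = 24:
= 5 * (24 + 24) = 240

240


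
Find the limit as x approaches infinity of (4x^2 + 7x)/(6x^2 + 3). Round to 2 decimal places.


For limits at infinity with equal-degree polynomials,
we compare leading coefficients.
Numerator leading term: 4x^2
Denominator leading term: 6x^2
Divide both by x^2:
lim = (4 + 7/x) / (6 + 3/x^2)
As x -> infinity, the 1/x and 1/x^2 terms vanish:
= 4/6 = 2/3 ≈ 0.67

0.67


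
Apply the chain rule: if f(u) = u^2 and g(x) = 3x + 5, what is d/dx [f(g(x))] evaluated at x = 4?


Using the chain rule: (f(g(x)))' = f'(g(x)) * g'(x)
First, find g(4):
g(4) = 3 * 4 + 5 = 17
Next, f'(u) = 2u
And g'(x) = 3
So f'(g(4)) * g'(4)
= 2 * 17 * 3
= 102

102


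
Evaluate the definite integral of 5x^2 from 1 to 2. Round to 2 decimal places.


Find the antiderivative of 5x^2:
F(x) = 5/3 * x^3
Apply the Fundamental Theorem of Calculus:
F(2) - F(1)
= 5/3 * 2^3 - 5/3 * 1^3
= 5/3 * (8 - 1)
= 5/3 * 7
= 35/3 ≈ 11.67

11.67


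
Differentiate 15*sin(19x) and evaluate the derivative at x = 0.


Apply the chain rule to differentiate 15*sin(19x):
d/dx [15*sin(19x)]
= 15 * cos(19x) * d/dx(19x)
= 15 * 19 * cos(19x)
= 285 * cos(19x)
Evaluate at x = 0:
= 285 * cos(0)
= 285 * 1
= 285

285


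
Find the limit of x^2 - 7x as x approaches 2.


Since polynomials are continuous, we use direct substitution.
lim(x->2) of x^2 - 7x
= 1 * 2^2 - 7 * 2 + 0
= 4 - 14 + 0
= -10

-10


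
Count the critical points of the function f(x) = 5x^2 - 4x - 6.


Find where f'(x) = 0:
f'(x) = 10x - 4
Set f'(x) = 0:
10x - 4 = 0
x = 4 / 10 = 2/5
This is a linear equation in x, so there is exactly one solution.
Number of critical points: 1

1


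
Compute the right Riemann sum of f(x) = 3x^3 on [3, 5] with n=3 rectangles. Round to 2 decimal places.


Right Riemann sum uses right endpoints of each subinterval.
Interval: [3, 5], n = 3
dx = (5 - 3) / 3 = 2/3
Right endpoints: [11/3, 13/3, 5]
f values: [1331/9, 2197/9, 375]
Sum = dx * (sum of f values)
= 2/3 * 767
= 1534/3 ≈ 511.33

511.33


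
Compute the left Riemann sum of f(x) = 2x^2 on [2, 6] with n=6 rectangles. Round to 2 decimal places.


Left Riemann sum uses left endpoints of each subinterval.
Interval: [2, 6], n = 6
dx = (6 - 2) / 6 = 2/3
Left endpoints: [2, 8/3, 10/3, 4, 14/3, 16/3]
f values: [8, 128/9, 200/9, 32, 392/9, 512/9]
Sum = dx * (sum of f values)
= 2/3 * 1592/9
= 3184/27 ≈ 117.93

117.93


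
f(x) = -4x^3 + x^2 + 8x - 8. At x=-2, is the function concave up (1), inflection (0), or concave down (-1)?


Concavity is determined by the sign of f''(x).
f(x) = -4x^3 + x^2 + 8x - 8
f'(x) = -12x^2 + 2x + 8
f''(x) = -24x + 2
f''(-2) = -24 * (-2) + 2
= 48 + 2
= 50
Since f''(-2) > 0, the function is concave up (1)

1


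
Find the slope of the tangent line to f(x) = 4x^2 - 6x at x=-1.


The slope of the tangent line equals f'(x) at the point.
f(x) = 4x^2 - 6x
f'(x) = 8x - 6
At x = -1:
f'(-1) = 8 * (-1) - 6
= -8 - 6
= -14

-14


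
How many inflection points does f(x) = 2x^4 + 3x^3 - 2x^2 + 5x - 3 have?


Inflection points occur where f''(x) = 0 and concavity changes.
f(x) = 2x^4 + 3x^3 - 2x^2 + 5x - 3
f'(x) = 8x^3 + 9x^2 - 4x + 5
f''(x) = 24x^2 + 18x - 4
This is a quadratic in x. Use the discriminant to count real roots.
Discriminant = (18)^2 - 4 * 24 * (-4)
= 324 - (-384)
= 708
Since discriminant > 0, f''(x) = 0 has 2 distinct real solutions.
A quadratic with two distinct real roots changes sign at each root, so concavity changes at both.
Number of inflection points: 2

2


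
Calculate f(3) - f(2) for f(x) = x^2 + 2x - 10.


Net change = f(b) - f(a)
f(x) = x^2 + 2x - 10
Compute f(3):
f(3) = 1 * 3^2 + 2 * 3 - 10
= 9 + 6 - 10
= 5
Compute f(2):
f(2) = 1 * 2^2 + 2 * 2 - 10
= 4 + 4 - 10
= -2
Net change = 5 - (-2) = 7

7


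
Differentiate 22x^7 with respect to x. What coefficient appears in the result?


We apply the power rule: d/dx [ax^n] = a*n * x^(n-1)
d/dx [22x^7]
= 22 * 7 * x^(7-1)
= 154x^6
The coefficient is 154

154


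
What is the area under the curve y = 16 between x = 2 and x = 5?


The area under a constant function y = 16 is a rectangle.
Width = 5 - 2 = 3
Height = 16
Area = width * height
= 3 * 16
= 48

48


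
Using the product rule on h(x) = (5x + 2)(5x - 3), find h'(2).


Let u(x) = 5x + 2 and v(x) = 5x - 3
u'(x) = 5
v'(x) = 5
Product rule: h'(x) = u'(x)*v(x) + u(x)*v'(x)
= 5 * (5x - 3) + (5x + 2) * 5
At x = 2:
u(2) = 5 * 2 + 2 = 12
v(2) = 5 * 2 - 3 = 7
h'(2) = 5 * 7 + 12 * 5
= 35 + 60
= 95

95


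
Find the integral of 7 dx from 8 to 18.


The integral of a constant k over [a, b] equals k * (b - a).
integral from 8 to 18 of 7 dx
= 7 * (18 - 8)
= 7 * 10
= 70

70


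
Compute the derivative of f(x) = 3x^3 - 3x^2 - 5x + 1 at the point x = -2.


Differentiate f(x) = 3x^3 - 3x^2 - 5x + 1 term by term:
f'(x) = 9x^2 - 6x - 5
Substitute x = -2:
f'(-2) = 9 * (-2)^2 - 6 * (-2) - 5
= 36 + 12 - 5
= 43

43


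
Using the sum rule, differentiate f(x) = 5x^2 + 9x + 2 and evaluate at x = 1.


Differentiate term by term using power and sum rules:
f(x) = 5x^2 + 9x + 2
f'(x) = 10x + 9
Substitute x = 1:
f'(1) = 10 * 1 + 9
= 10 + 9
= 19

19


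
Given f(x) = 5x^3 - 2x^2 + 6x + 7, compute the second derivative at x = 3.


First derivative:
f'(x) = 15x^2 - 4x + 6
Second derivative:
f''(x) = 30x - 4
Substitute x = 3:
f''(3) = 30 * 3 - 4
= 90 - 4
= 86

86


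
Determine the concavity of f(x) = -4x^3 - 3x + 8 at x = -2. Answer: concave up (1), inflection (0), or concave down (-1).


Concavity is determined by the sign of f''(x).
f(x) = -4x^3 - 3x + 8
f'(x) = -12x^2 - 3
f''(x) = -24x
f''(-2) = -24 * (-2) + 0
= 48 + 0
= 48
Since f''(-2) > 0, the function is concave up (1)

1


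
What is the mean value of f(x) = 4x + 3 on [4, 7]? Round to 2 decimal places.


Average value = 1/(b-a) * integral from a to b of f(x) dx
First compute the integral of 4x + 3:
F(x) = 2x^2 + 3x
F(7) = 2 * 49 + 3 * 7 = 119
F(4) = 2 * 16 + 3 * 4 = 44
Integral = 119 - 44 = 75
Average = 75 / (7 - 4) = 75 / 3
= 25 = 25.00

25.00
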